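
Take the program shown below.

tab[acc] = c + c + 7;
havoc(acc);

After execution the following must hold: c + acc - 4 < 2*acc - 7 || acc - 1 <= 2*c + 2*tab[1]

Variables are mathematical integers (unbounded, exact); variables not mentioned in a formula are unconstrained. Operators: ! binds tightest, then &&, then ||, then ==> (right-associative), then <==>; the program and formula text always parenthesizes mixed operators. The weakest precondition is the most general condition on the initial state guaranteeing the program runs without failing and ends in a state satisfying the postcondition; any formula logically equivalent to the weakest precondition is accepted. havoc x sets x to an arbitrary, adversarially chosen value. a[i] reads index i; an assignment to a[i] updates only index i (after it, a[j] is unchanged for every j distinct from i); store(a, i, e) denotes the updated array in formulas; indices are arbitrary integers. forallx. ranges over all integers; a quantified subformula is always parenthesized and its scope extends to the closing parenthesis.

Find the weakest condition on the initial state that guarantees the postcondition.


Working backward. After the program, the postcondition c + acc - 4 < 2*acc - 7 || acc - 1 <= 2*c + 2*tab[1] must hold; in canonical form it is c < acc - 3 || acc <= 2*tab[1] + 2*c + 1.
Before havoc acc: forall acc_1. (c < acc_1 - 3 || acc_1 <= 2*tab[1] + 2*c + 1)
Before tab[acc] := c + c + 7: forall acc_1. (c < acc_1 - 3 || acc_1 <= 2*store(tab, acc, 2*c + 7)[1] + 2*c + 1)
Answer: WP = forall acc_1. (c < acc_1 - 3 || acc_1 <= 2*store(tab, acc, 2*c + 7)[1] + 2*c + 1)


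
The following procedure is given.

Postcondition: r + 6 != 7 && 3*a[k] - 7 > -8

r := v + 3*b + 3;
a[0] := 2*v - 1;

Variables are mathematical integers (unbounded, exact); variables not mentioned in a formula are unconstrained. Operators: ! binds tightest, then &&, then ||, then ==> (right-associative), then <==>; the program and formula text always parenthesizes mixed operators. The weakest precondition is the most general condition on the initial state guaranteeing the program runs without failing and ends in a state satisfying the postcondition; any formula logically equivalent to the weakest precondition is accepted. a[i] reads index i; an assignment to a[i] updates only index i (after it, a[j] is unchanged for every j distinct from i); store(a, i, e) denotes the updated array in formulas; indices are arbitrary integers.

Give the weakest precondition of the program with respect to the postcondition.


Working backward. After the program, the postcondition r + 6 != 7 && 3*a[k] - 7 > -8 must hold; in canonical form it is r != 1 && 3*a[k] > -1.
Before a[0] := 2*v - 1: r != 1 && 3*store(a, 0, 2*v - 1)[k] > -1
Before r := v + 3*b + 3: 3*b + v != -2 && 3*store(a, 0, 2*v - 1)[k] > -1
Answer: WP = 3*b + v != -2 && 3*store(a, 0, 2*v - 1)[k] > -1


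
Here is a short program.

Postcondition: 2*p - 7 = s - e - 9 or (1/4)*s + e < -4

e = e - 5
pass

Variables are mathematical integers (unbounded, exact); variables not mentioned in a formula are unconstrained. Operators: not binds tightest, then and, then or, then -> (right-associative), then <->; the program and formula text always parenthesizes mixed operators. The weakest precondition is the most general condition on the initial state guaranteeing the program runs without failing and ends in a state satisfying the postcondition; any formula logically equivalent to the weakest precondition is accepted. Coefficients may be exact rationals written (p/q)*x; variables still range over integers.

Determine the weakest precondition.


Working backward. After the program, the postcondition 2*p - 7 = s - e - 9 or (1/4)*s + e < -4 must hold; in canonical form it is e + 2*p = s - 2 or e + (1/4)*s < -4.
Before skip: e + 2*p = s - 2 or e + (1/4)*s < -4
Before e := e - 5: e + 2*p = s + 3 or e + (1/4)*s < 1
Answer: WP = e + 2*p = s + 3 or e + (1/4)*s < 1


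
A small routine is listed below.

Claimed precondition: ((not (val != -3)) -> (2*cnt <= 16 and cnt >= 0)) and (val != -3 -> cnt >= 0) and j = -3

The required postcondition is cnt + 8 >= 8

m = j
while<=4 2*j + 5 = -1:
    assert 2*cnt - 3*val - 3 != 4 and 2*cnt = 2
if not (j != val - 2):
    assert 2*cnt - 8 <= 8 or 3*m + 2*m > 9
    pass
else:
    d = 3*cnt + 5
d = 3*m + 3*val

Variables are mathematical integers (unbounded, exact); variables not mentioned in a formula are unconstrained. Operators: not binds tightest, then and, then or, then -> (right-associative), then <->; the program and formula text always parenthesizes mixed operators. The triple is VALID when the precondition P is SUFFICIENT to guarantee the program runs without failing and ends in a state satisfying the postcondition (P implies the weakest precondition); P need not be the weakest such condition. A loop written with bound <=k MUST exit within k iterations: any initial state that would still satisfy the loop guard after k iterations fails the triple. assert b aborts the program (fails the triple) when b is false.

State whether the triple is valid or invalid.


Working backward. After the program, the postcondition cnt + 8 >= 8 must hold; in canonical form it is cnt >= 0.
Before d := 3*m + 3*val: cnt >= 0
Then branch requires (2*cnt <= 16 or 5*m > 9) and cnt >= 0; else branch requires cnt >= 0.
Before the if: ((not (j != val - 2)) -> ((2*cnt <= 16 or 5*m > 9) and cnt >= 0)) and (j != val - 2 -> cnt >= 0)
Before the loop (bound <=4), unroll the exhaustion recursion (WP_0 = exit-now case; WP_j = one more guarded iteration, up to j = 4):
  WP_0: (not (2*j = -6)) and ((not (j != val - 2)) -> ((2*cnt <= 16 or 5*m > 9) and cnt >= 0)) and (j != val - 2 -> cnt >= 0)
  WP_1: (2*j = -6 -> (2*cnt != 3*val + 7 and 2*cnt = 2 and (not (2*j = -6)) and ((not (j != val - 2)) -> ((2*cnt <= 16 or 5*m > 9) and cnt >= 0)) and (j != val - 2 -> cnt >= 0))) and ((not (2*j = -6)) -> (((not (j != val - 2)) -> ((2*cnt <= 16 or 5*m > 9) and cnt >= 0)) and (j != val - 2 -> cnt >= 0)))
  WP_2: (2*j = -6 -> (2*cnt != 3*val + 7 and 2*cnt = 2 and (2*j = -6 -> (2*cnt != 3*val + 7 and 2*cnt = 2 and (not (2*j = -6)) and ((not (j != val - 2)) -> ((2*cnt <= 16 or 5*m > 9) and cnt >= 0)) and (j != val - 2 -> cnt >= 0))) and ((not (2*j = -6)) -> (((not (j != val - 2)) -> ((2*cnt <= 16 or 5*m > 9) and cnt >= 0)) and (j != val - 2 -> cnt >= 0))))) and ((not (2*j = -6)) -> (((not (j != val - 2)) -> ((2*cnt <= 16 or 5*m > 9) and cnt >= 0)) and (j != val - 2 -> cnt >= 0)))
  WP_3: (2*j = -6 -> (2*cnt != 3*val + 7 and 2*cnt = 2 and (2*j = -6 -> (2*cnt != 3*val + 7 and 2*cnt = 2 and (2*j = -6 -> (2*cnt != 3*val + 7 and 2*cnt = 2 and (not (2*j = -6)) and ((not (j != val - 2)) -> ((2*cnt <= 16 or 5*m > 9) and cnt >= 0)) and (j != val - 2 -> cnt >= 0))) and ((not (2*j = -6)) -> (((not (j != val - 2)) -> ((2*cnt <= 16 or 5*m > 9) and cnt >= 0)) and (j != val - 2 -> cnt >= 0))))) and ((not (2*j = -6)) -> (((not (j != val - 2)) -> ((2*cnt <= 16 or 5*m > 9) and cnt >= 0)) and (j != val - 2 -> cnt >= 0))))) and ((not (2*j = -6)) -> (((not (j != val - 2)) -> ((2*cnt <= 16 or 5*m > 9) and cnt >= 0)) and (j != val - 2 -> cnt >= 0)))
  WP_4: (2*j = -6 -> (2*cnt != 3*val + 7 and 2*cnt = 2 and (2*j = -6 -> (2*cnt != 3*val + 7 and 2*cnt = 2 and (2*j = -6 -> (2*cnt != 3*val + 7 and 2*cnt = 2 and (2*j = -6 -> (2*cnt != 3*val + 7 and 2*cnt = 2 and (not (2*j = -6)) and ((not (j != val - 2)) -> ((2*cnt <= 16 or 5*m > 9) and cnt >= 0)) and (j != val - 2 -> cnt >= 0))) and ((not (2*j = -6)) -> (((not (j != val - 2)) -> ((2*cnt <= 16 or 5*m > 9) and cnt >= 0)) and (j != val - 2 -> cnt >= 0))))) and ((not (2*j = -6)) -> (((not (j != val - 2)) -> ((2*cnt <= 16 or 5*m > 9) and cnt >= 0)) and (j != val - 2 -> cnt >= 0))))) and ((not (2*j = -6)) -> (((not (j != val - 2)) -> ((2*cnt <= 16 or 5*m > 9) and cnt >= 0)) and (j != val - 2 -> cnt >= 0))))) and ((not (2*j = -6)) -> (((not (j != val - 2)) -> ((2*cnt <= 16 or 5*m > 9) and cnt >= 0)) and (j != val - 2 -> cnt >= 0)))
So before the loop: (2*j = -6 -> (2*cnt != 3*val + 7 and 2*cnt = 2 and (2*j = -6 -> (2*cnt != 3*val + 7 and 2*cnt = 2 and (2*j = -6 -> (2*cnt != 3*val + 7 and 2*cnt = 2 and (2*j = -6 -> (2*cnt != 3*val + 7 and 2*cnt = 2 and (not (2*j = -6)) and ((not (j != val - 2)) -> ((2*cnt <= 16 or 5*m > 9) and cnt >= 0)) and (j != val - 2 -> cnt >= 0))) and ((not (2*j = -6)) -> (((not (j != val - 2)) -> ((2*cnt <= 16 or 5*m > 9) and cnt >= 0)) and (j != val - 2 -> cnt >= 0))))) and ((not (2*j = -6)) -> (((not (j != val - 2)) -> ((2*cnt <= 16 or 5*m > 9) and cnt >= 0)) and (j != val - 2 -> cnt >= 0))))) and ((not (2*j = -6)) -> (((not (j != val - 2)) -> ((2*cnt <= 16 or 5*m > 9) and cnt >= 0)) and (j != val - 2 -> cnt >= 0))))) and ((not (2*j = -6)) -> (((not (j != val - 2)) -> ((2*cnt <= 16 or 5*m > 9) and cnt >= 0)) and (j != val - 2 -> cnt >= 0)))
Before m := j: (2*j = -6 -> (2*cnt != 3*val + 7 and 2*cnt = 2 and (2*j = -6 -> (2*cnt != 3*val + 7 and 2*cnt = 2 and (2*j = -6 -> (2*cnt != 3*val + 7 and 2*cnt = 2 and (2*j = -6 -> (2*cnt != 3*val + 7 and 2*cnt = 2 and (not (2*j = -6)) and ((not (j != val - 2)) -> ((2*cnt <= 16 or 5*j > 9) and cnt >= 0)) and (j != val - 2 -> cnt >= 0))) and ((not (2*j = -6)) -> (((not (j != val - 2)) -> ((2*cnt <= 16 or 5*j > 9) and cnt >= 0)) and (j != val - 2 -> cnt >= 0))))) and ((not (2*j = -6)) -> (((not (j != val - 2)) -> ((2*cnt <= 16 or 5*j > 9) and cnt >= 0)) and (j != val - 2 -> cnt >= 0))))) and ((not (2*j = -6)) -> (((not (j != val - 2)) -> ((2*cnt <= 16 or 5*j > 9) and cnt >= 0)) and (j != val - 2 -> cnt >= 0))))) and ((not (2*j = -6)) -> (((not (j != val - 2)) -> ((2*cnt <= 16 or 5*j > 9) and cnt >= 0)) and (j != val - 2 -> cnt >= 0)))
The weakest precondition is (2*j = -6 -> (2*cnt != 3*val + 7 and 2*cnt = 2 and (2*j = -6 -> (2*cnt != 3*val + 7 and 2*cnt = 2 and (2*j = -6 -> (2*cnt != 3*val + 7 and 2*cnt = 2 and (2*j = -6 -> (2*cnt != 3*val + 7 and 2*cnt = 2 and (not (2*j = -6)) and ((not (j != val - 2)) -> ((2*cnt <= 16 or 5*j > 9) and cnt >= 0)) and (j != val - 2 -> cnt >= 0))) and ((not (2*j = -6)) -> (((not (j != val - 2)) -> ((2*cnt <= 16 or 5*j > 9) and cnt >= 0)) and (j != val - 2 -> cnt >= 0))))) and ((not (2*j = -6)) -> (((not (j != val - 2)) -> ((2*cnt <= 16 or 5*j > 9) and cnt >= 0)) and (j != val - 2 -> cnt >= 0))))) and ((not (2*j = -6)) -> (((not (j != val - 2)) -> ((2*cnt <= 16 or 5*j > 9) and cnt >= 0)) and (j != val - 2 -> cnt >= 0))))) and ((not (2*j = -6)) -> (((not (j != val - 2)) -> ((2*cnt <= 16 or 5*j > 9) and cnt >= 0)) and (j != val - 2 -> cnt >= 0))).
Check whether ((not (val != -3)) -> (2*cnt <= 16 and cnt >= 0)) and (val != -3 -> cnt >= 0) and j = -3 implies it.
Countermodel: at the initial state cnt = 9, j = -3, val = -2, the precondition holds but the weakest precondition fails.
Answer: invalid


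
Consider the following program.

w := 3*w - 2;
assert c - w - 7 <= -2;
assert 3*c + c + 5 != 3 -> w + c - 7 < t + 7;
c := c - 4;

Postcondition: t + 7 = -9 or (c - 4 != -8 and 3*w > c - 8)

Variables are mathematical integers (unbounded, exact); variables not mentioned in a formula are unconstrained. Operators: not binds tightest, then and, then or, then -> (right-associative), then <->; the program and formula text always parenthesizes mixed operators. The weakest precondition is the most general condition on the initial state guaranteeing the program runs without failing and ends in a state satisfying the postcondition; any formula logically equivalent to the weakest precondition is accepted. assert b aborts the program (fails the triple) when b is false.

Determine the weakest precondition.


Working backward. After the program, the postcondition t + 7 = -9 or (c - 4 != -8 and 3*w > c - 8) must hold; in canonical form it is t = -16 or (c != -4 and 3*w > c - 8).
Before c := c - 4: t = -16 or (c != 0 and 3*w > c - 12)
Before assert 3*c + c + 5 != 3 -> w + c - 7 < t + 7: (4*c != -2 -> c + w < t + 14) and (t = -16 or (c != 0 and 3*w > c - 12))
Before assert c - w - 7 <= -2: c <= w + 5 and (4*c != -2 -> c + w < t + 14) and (t = -16 or (c != 0 and 3*w > c - 12))
Before w := 3*w - 2: c <= 3*w + 3 and (4*c != -2 -> c + 3*w < t + 16) and (t = -16 or (c != 0 and 9*w > c - 6))
Answer: WP = c <= 3*w + 3 and (4*c != -2 -> c + 3*w < t + 16) and (t = -16 or (c != 0 and 9*w > c - 6))


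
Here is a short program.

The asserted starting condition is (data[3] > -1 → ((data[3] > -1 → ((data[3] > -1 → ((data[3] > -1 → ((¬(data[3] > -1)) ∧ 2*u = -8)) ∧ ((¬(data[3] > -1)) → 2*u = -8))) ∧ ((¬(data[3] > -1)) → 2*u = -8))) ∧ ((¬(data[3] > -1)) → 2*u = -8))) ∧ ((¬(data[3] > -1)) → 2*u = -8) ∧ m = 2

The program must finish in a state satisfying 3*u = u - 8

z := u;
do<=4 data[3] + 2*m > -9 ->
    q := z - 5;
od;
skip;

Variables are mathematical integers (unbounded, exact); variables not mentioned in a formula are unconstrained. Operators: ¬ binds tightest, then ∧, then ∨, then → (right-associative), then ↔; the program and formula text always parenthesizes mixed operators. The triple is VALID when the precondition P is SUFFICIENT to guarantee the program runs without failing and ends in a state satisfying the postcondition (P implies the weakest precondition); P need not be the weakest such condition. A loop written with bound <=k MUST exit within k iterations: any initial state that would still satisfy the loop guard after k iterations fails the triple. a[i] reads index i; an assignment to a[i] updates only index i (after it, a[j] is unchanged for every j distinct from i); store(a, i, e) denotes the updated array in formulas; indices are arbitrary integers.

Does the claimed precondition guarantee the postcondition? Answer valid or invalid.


Working backward. After the program, the postcondition 3*u = u - 8 must hold; in canonical form it is 2*u = -8.
Before skip: 2*u = -8
Before the loop (bound <=4), unroll the exhaustion recursion (WP_0 = exit-now case; WP_j = one more guarded iteration, up to j = 4):
  WP_0: (¬(data[3] + 2*m > -9)) ∧ 2*u = -8
  WP_1: (data[3] + 2*m > -9 → ((¬(data[3] + 2*m > -9)) ∧ 2*u = -8)) ∧ ((¬(data[3] + 2*m > -9)) → 2*u = -8)
  WP_2: (data[3] + 2*m > -9 → ((data[3] + 2*m > -9 → ((¬(data[3] + 2*m > -9)) ∧ 2*u = -8)) ∧ ((¬(data[3] + 2*m > -9)) → 2*u = -8))) ∧ ((¬(data[3] + 2*m > -9)) → 2*u = -8)
  WP_3: (data[3] + 2*m > -9 → ((data[3] + 2*m > -9 → ((data[3] + 2*m > -9 → ((¬(data[3] + 2*m > -9)) ∧ 2*u = -8)) ∧ ((¬(data[3] + 2*m > -9)) → 2*u = -8))) ∧ ((¬(data[3] + 2*m > -9)) → 2*u = -8))) ∧ ((¬(data[3] + 2*m > -9)) → 2*u = -8)
  WP_4: (data[3] + 2*m > -9 → ((data[3] + 2*m > -9 → ((data[3] + 2*m > -9 → ((data[3] + 2*m > -9 → ((¬(data[3] + 2*m > -9)) ∧ 2*u = -8)) ∧ ((¬(data[3] + 2*m > -9)) → 2*u = -8))) ∧ ((¬(data[3] + 2*m > -9)) → 2*u = -8))) ∧ ((¬(data[3] + 2*m > -9)) → 2*u = -8))) ∧ ((¬(data[3] + 2*m > -9)) → 2*u = -8)
So before the loop: (data[3] + 2*m > -9 → ((data[3] + 2*m > -9 → ((data[3] + 2*m > -9 → ((data[3] + 2*m > -9 → ((¬(data[3] + 2*m > -9)) ∧ 2*u = -8)) ∧ ((¬(data[3] + 2*m > -9)) → 2*u = -8))) ∧ ((¬(data[3] + 2*m > -9)) → 2*u = -8))) ∧ ((¬(data[3] + 2*m > -9)) → 2*u = -8))) ∧ ((¬(data[3] + 2*m > -9)) → 2*u = -8)
Before z := u: (data[3] + 2*m > -9 → ((data[3] + 2*m > -9 → ((data[3] + 2*m > -9 → ((data[3] + 2*m > -9 → ((¬(data[3] + 2*m > -9)) ∧ 2*u = -8)) ∧ ((¬(data[3] + 2*m > -9)) → 2*u = -8))) ∧ ((¬(data[3] + 2*m > -9)) → 2*u = -8))) ∧ ((¬(data[3] + 2*m > -9)) → 2*u = -8))) ∧ ((¬(data[3] + 2*m > -9)) → 2*u = -8)
The weakest precondition is (data[3] + 2*m > -9 → ((data[3] + 2*m > -9 → ((data[3] + 2*m > -9 → ((data[3] + 2*m > -9 → ((¬(data[3] + 2*m > -9)) ∧ 2*u = -8)) ∧ ((¬(data[3] + 2*m > -9)) → 2*u = -8))) ∧ ((¬(data[3] + 2*m > -9)) → 2*u = -8))) ∧ ((¬(data[3] + 2*m > -9)) → 2*u = -8))) ∧ ((¬(data[3] + 2*m > -9)) → 2*u = -8).
Check whether (data[3] > -1 → ((data[3] > -1 → ((data[3] > -1 → ((data[3] > -1 → ((¬(data[3] > -1)) ∧ 2*u = -8)) ∧ ((¬(data[3] > -1)) → 2*u = -8))) ∧ ((¬(data[3] > -1)) → 2*u = -8))) ∧ ((¬(data[3] > -1)) → 2*u = -8))) ∧ ((¬(data[3] > -1)) → 2*u = -8) ∧ m = 2 implies it.
Countermodel: at the initial state data = {[3] = -1, elsewhere -1}, m = 2, u = -4, the precondition holds but the weakest precondition fails.
Answer: invalid


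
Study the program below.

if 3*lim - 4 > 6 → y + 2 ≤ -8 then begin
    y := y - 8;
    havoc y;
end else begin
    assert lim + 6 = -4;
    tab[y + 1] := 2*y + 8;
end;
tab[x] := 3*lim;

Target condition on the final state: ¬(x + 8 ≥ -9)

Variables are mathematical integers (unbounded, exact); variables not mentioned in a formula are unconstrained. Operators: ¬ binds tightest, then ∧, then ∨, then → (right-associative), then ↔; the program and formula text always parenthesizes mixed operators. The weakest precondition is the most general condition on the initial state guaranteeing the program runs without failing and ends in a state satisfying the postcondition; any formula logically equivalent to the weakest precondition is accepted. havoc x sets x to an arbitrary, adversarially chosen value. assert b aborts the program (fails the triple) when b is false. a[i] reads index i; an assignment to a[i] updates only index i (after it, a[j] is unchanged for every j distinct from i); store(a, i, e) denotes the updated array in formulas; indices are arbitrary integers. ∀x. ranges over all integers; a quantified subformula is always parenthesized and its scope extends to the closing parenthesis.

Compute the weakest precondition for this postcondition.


Working backward. After the program, the postcondition ¬(x + 8 ≥ -9) must hold; in canonical form it is ¬(x ≥ -17).
Before tab[x] := 3*lim: ¬(x ≥ -17)
Then branch requires ¬(x ≥ -17); else branch requires lim = -10 ∧ (¬(x ≥ -17)).
Before the if: ((3*lim > 10 → y ≤ -10) → (¬(x ≥ -17))) ∧ ((¬(3*lim > 10 → y ≤ -10)) → (lim = -10 ∧ (¬(x ≥ -17))))
Answer: WP = ((3*lim > 10 → y ≤ -10) → (¬(x ≥ -17))) ∧ ((¬(3*lim > 10 → y ≤ -10)) → (lim = -10 ∧ (¬(x ≥ -17))))


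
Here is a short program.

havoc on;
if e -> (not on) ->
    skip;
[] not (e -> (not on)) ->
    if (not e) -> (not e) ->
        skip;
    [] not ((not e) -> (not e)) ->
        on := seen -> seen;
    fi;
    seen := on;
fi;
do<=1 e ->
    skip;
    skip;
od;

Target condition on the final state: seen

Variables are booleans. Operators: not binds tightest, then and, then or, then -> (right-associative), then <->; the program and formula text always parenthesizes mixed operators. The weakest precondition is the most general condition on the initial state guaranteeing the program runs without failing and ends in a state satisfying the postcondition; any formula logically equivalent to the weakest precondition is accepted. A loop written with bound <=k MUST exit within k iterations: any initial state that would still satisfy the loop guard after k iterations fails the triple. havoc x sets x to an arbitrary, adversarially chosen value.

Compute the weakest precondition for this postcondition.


Working backward. After the program, seen must hold.
Before the loop (bound <=1), unroll the exhaustion recursion (WP_0 = exit-now case; WP_j = one more guarded iteration, up to j = 1):
  WP_0: (not e) and seen
  WP_1: (e -> ((not e) and seen)) and ((not e) -> seen)
So before the loop: (e -> ((not e) and seen)) and ((not e) -> seen)
Then branch requires (e -> ((not e) and seen)) and ((not e) -> seen); else branch requires (e -> ((not e) and on)) and ((not e) -> on).
Before the if: ((e -> (not on)) -> ((e -> ((not e) and seen)) and ((not e) -> seen))) and ((not (e -> (not on))) -> ((e -> ((not e) and on)) and ((not e) -> on)))
Before havoc on: ((not e) -> ((e -> ((not e) and seen)) and ((not e) -> seen))) and (e -> (e -> (not e))) and (e -> ((not e) and seen)) and ((not e) -> seen)
Answer: WP = ((not e) -> ((e -> ((not e) and seen)) and ((not e) -> seen))) and (e -> (e -> (not e))) and (e -> ((not e) and seen)) and ((not e) -> seen)


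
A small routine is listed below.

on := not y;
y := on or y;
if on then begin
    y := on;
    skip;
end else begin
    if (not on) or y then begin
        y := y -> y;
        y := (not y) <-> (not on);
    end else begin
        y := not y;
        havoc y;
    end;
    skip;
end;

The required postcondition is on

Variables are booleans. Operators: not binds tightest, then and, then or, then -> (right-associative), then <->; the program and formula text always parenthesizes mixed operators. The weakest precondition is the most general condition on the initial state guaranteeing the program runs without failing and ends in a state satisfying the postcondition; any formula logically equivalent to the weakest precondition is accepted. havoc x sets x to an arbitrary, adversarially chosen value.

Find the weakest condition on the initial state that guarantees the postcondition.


Working backward. After the program, on must hold.
Then branch requires on; else branch requires (((not on) or y) -> on) and ((not ((not on) or y)) -> on).
Before the if: (not on) -> ((((not on) or y) -> on) and ((not ((not on) or y)) -> on))
Before y := on or y: (not on) -> on
Before on := not y: y -> (not y)
Answer: WP = y -> (not y)


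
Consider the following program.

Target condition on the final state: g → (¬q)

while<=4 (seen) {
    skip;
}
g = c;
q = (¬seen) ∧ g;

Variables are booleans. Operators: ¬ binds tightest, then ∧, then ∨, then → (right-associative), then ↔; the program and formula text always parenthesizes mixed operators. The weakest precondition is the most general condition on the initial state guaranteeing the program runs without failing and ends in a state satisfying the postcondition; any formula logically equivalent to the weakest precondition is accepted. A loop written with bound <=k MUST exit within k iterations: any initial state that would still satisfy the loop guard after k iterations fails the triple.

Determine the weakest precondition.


Working backward. After the program, g → (¬q) must hold.
Before q := (¬seen) ∧ g: g → (¬((¬seen) ∧ g))
Before g := c: c → (¬((¬seen) ∧ c))
Before the loop (bound <=4), unroll the exhaustion recursion (WP_0 = exit-now case; WP_j = one more guarded iteration, up to j = 4):
  WP_0: (¬seen) ∧ (c → (¬((¬seen) ∧ c)))
  WP_1: (seen → ((¬seen) ∧ (c → (¬((¬seen) ∧ c))))) ∧ ((¬seen) → (c → (¬((¬seen) ∧ c))))
  WP_2: (seen → ((seen → ((¬seen) ∧ (c → (¬((¬seen) ∧ c))))) ∧ ((¬seen) → (c → (¬((¬seen) ∧ c)))))) ∧ ((¬seen) → (c → (¬((¬seen) ∧ c))))
  WP_3: (seen → ((seen → ((seen → ((¬seen) ∧ (c → (¬((¬seen) ∧ c))))) ∧ ((¬seen) → (c → (¬((¬seen) ∧ c)))))) ∧ ((¬seen) → (c → (¬((¬seen) ∧ c)))))) ∧ ((¬seen) → (c → (¬((¬seen) ∧ c))))
  WP_4: (seen → ((seen → ((seen → ((seen → ((¬seen) ∧ (c → (¬((¬seen) ∧ c))))) ∧ ((¬seen) → (c → (¬((¬seen) ∧ c)))))) ∧ ((¬seen) → (c → (¬((¬seen) ∧ c)))))) ∧ ((¬seen) → (c → (¬((¬seen) ∧ c)))))) ∧ ((¬seen) → (c → (¬((¬seen) ∧ c))))
So before the loop: (seen → ((seen → ((seen → ((seen → ((¬seen) ∧ (c → (¬((¬seen) ∧ c))))) ∧ ((¬seen) → (c → (¬((¬seen) ∧ c)))))) ∧ ((¬seen) → (c → (¬((¬seen) ∧ c)))))) ∧ ((¬seen) → (c → (¬((¬seen) ∧ c)))))) ∧ ((¬seen) → (c → (¬((¬seen) ∧ c))))
Answer: WP = (seen → ((seen → ((seen → ((seen → ((¬seen) ∧ (c → (¬((¬seen) ∧ c))))) ∧ ((¬seen) → (c → (¬((¬seen) ∧ c)))))) ∧ ((¬seen) → (c → (¬((¬seen) ∧ c)))))) ∧ ((¬seen) → (c → (¬((¬seen) ∧ c)))))) ∧ ((¬seen) → (c → (¬((¬seen) ∧ c))))


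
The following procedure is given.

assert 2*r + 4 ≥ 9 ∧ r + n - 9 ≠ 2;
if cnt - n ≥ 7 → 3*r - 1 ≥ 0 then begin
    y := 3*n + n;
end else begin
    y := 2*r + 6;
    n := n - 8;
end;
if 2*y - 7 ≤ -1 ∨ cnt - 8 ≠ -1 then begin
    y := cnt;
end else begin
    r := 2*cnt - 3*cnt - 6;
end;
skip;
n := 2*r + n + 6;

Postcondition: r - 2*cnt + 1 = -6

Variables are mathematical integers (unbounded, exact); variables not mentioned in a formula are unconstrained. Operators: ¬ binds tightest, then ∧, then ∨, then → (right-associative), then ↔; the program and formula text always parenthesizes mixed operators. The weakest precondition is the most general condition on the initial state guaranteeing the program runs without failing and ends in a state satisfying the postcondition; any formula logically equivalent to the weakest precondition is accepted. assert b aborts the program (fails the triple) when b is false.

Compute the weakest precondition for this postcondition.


Working backward. After the program, the postcondition r - 2*cnt + 1 = -6 must hold; in canonical form it is r = 2*cnt - 7.
Before n := 2*r + n + 6: r = 2*cnt - 7
Before skip: r = 2*cnt - 7
Then branch requires r = 2*cnt - 7; else branch requires 3*cnt = 1.
Before the if: ((2*y ≤ 6 ∨ cnt ≠ 7) → r = 2*cnt - 7) ∧ ((¬(2*y ≤ 6 ∨ cnt ≠ 7)) → 3*cnt = 1)
Then branch requires ((8*n ≤ 6 ∨ cnt ≠ 7) → r = 2*cnt - 7) ∧ ((¬(8*n ≤ 6 ∨ cnt ≠ 7)) → 3*cnt = 1); else branch requires ((4*r ≤ -6 ∨ cnt ≠ 7) → r = 2*cnt - 7) ∧ ((¬(4*r ≤ -6 ∨ cnt ≠ 7)) → 3*cnt = 1).
Before the if: ((cnt ≥ n + 7 → 3*r ≥ 1) → (((8*n ≤ 6 ∨ cnt ≠ 7) → r = 2*cnt - 7) ∧ ((¬(8*n ≤ 6 ∨ cnt ≠ 7)) → 3*cnt = 1))) ∧ ((¬(cnt ≥ n + 7 → 3*r ≥ 1)) → (((4*r ≤ -6 ∨ cnt ≠ 7) → r = 2*cnt - 7) ∧ ((¬(4*r ≤ -6 ∨ cnt ≠ 7)) → 3*cnt = 1)))
Before assert 2*r + 4 ≥ 9 ∧ r + n - 9 ≠ 2: 2*r ≥ 5 ∧ n + r ≠ 11 ∧ ((cnt ≥ n + 7 → 3*r ≥ 1) → (((8*n ≤ 6 ∨ cnt ≠ 7) → r = 2*cnt - 7) ∧ ((¬(8*n ≤ 6 ∨ cnt ≠ 7)) → 3*cnt = 1))) ∧ ((¬(cnt ≥ n + 7 → 3*r ≥ 1)) → (((4*r ≤ -6 ∨ cnt ≠ 7) → r = 2*cnt - 7) ∧ ((¬(4*r ≤ -6 ∨ cnt ≠ 7)) → 3*cnt = 1)))
Answer: WP = 2*r ≥ 5 ∧ n + r ≠ 11 ∧ ((cnt ≥ n + 7 → 3*r ≥ 1) → (((8*n ≤ 6 ∨ cnt ≠ 7) → r = 2*cnt - 7) ∧ ((¬(8*n ≤ 6 ∨ cnt ≠ 7)) → 3*cnt = 1))) ∧ ((¬(cnt ≥ n + 7 → 3*r ≥ 1)) → (((4*r ≤ -6 ∨ cnt ≠ 7) → r = 2*cnt - 7) ∧ ((¬(4*r ≤ -6 ∨ cnt ≠ 7)) → 3*cnt = 1)))


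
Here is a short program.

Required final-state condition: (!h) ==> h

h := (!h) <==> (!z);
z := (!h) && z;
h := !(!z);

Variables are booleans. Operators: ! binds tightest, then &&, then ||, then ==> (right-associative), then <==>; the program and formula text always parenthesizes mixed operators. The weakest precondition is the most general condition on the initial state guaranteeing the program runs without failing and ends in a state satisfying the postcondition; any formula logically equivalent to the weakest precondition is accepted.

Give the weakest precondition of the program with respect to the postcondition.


Working backward. After the program, (!h) ==> h must hold.
Before h := !(!z): (!z) ==> z
Before z := (!h) && z: (!((!h) && z)) ==> ((!h) && z)
Before h := (!h) <==> (!z): (!((!((!h) <==> (!z))) && z)) ==> ((!((!h) <==> (!z))) && z)
Answer: WP = (!((!((!h) <==> (!z))) && z)) ==> ((!((!h) <==> (!z))) && z)


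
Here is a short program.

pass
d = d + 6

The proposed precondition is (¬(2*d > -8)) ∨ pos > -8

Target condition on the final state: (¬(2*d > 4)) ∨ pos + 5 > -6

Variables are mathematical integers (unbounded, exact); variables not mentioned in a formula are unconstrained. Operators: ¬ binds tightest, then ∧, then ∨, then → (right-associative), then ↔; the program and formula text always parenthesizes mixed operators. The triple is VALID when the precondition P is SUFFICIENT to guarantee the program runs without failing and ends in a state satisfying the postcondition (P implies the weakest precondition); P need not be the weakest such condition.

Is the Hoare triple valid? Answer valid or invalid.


Working backward. After the program, the postcondition (¬(2*d > 4)) ∨ pos + 5 > -6 must hold; in canonical form it is (¬(2*d > 4)) ∨ pos > -11.
Before d := d + 6: (¬(2*d > -8)) ∨ pos > -11
Before skip: (¬(2*d > -8)) ∨ pos > -11
The weakest precondition is (¬(2*d > -8)) ∨ pos > -11.
Check whether (¬(2*d > -8)) ∨ pos > -8 implies it.
Every state satisfying the precondition satisfies the weakest precondition: the implication holds.
Answer: valid


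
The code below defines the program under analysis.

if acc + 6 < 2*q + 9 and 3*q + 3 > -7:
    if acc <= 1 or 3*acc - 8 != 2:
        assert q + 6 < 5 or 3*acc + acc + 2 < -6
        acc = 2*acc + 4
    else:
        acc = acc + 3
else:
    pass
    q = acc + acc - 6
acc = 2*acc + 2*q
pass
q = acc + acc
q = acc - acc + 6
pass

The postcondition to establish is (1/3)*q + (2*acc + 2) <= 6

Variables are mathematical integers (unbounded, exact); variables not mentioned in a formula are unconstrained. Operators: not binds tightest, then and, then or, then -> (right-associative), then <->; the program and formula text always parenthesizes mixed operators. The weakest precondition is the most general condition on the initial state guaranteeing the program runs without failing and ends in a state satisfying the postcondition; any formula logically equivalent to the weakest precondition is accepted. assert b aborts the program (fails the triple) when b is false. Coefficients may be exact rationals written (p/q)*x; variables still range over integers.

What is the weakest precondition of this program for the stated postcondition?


Working backward. After the program, the postcondition (1/3)*q + (2*acc + 2) <= 6 must hold; in canonical form it is 2*acc + (1/3)*q <= 4.
Before skip: 2*acc + (1/3)*q <= 4
Before q := acc - acc + 6: 2*acc <= 2
Before q := acc + acc: 2*acc <= 2
Before skip: 2*acc <= 2
Before acc := 2*acc + 2*q: 4*acc + 4*q <= 2
Then branch requires ((acc <= 1 or 3*acc != 10) -> ((q < -1 or 4*acc < -8) and 8*acc + 4*q <= -14)) and ((not (acc <= 1 or 3*acc != 10)) -> 4*acc + 4*q <= -10); else branch requires 12*acc <= 26.
Before the if: ((acc < 2*q + 3 and 3*q > -10) -> (((acc <= 1 or 3*acc != 10) -> ((q < -1 or 4*acc < -8) and 8*acc + 4*q <= -14)) and ((not (acc <= 1 or 3*acc != 10)) -> 4*acc + 4*q <= -10))) and ((not (acc < 2*q + 3 and 3*q > -10)) -> 12*acc <= 26)
Answer: WP = ((acc < 2*q + 3 and 3*q > -10) -> (((acc <= 1 or 3*acc != 10) -> ((q < -1 or 4*acc < -8) and 8*acc + 4*q <= -14)) and ((not (acc <= 1 or 3*acc != 10)) -> 4*acc + 4*q <= -10))) and ((not (acc < 2*q + 3 and 3*q > -10)) -> 12*acc <= 26)


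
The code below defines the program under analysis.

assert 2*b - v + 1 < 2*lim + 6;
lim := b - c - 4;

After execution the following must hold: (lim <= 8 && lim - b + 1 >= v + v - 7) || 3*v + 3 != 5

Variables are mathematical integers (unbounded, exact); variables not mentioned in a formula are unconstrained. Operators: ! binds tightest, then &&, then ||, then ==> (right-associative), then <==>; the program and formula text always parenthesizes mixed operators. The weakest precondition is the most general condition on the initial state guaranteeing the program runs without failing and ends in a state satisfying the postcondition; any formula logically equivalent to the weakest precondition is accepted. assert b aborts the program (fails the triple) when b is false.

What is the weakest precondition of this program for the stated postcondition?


Working backward. After the program, the postcondition (lim <= 8 && lim - b + 1 >= v + v - 7) || 3*v + 3 != 5 must hold; in canonical form it is (lim <= 8 && lim >= b + 2*v - 8) || 3*v != 2.
Before lim := b - c - 4: (b <= c + 12 && c + 2*v <= 4) || 3*v != 2
Before assert 2*b - v + 1 < 2*lim + 6: 2*b < 2*lim + v + 5 && ((b <= c + 12 && c + 2*v <= 4) || 3*v != 2)
Answer: WP = 2*b < 2*lim + v + 5 && ((b <= c + 12 && c + 2*v <= 4) || 3*v != 2)


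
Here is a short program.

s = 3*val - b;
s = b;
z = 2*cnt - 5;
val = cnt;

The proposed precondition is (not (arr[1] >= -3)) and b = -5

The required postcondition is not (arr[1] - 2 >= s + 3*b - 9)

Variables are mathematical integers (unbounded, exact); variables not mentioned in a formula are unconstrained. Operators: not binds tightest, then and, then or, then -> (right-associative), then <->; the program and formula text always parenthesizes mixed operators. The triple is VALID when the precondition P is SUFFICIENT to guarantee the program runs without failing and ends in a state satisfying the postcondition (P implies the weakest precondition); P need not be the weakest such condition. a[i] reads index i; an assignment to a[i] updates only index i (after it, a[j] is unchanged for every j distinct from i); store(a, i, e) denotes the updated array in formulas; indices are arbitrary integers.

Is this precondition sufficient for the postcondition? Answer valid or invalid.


Working backward. After the program, the postcondition not (arr[1] - 2 >= s + 3*b - 9) must hold; in canonical form it is not (arr[1] >= 3*b + s - 7).
Before val := cnt: not (arr[1] >= 3*b + s - 7)
Before z := 2*cnt - 5: not (arr[1] >= 3*b + s - 7)
Before s := b: not (arr[1] >= 4*b - 7)
Before s := 3*val - b: not (arr[1] >= 4*b - 7)
The weakest precondition is not (arr[1] >= 4*b - 7).
Check whether (not (arr[1] >= -3)) and b = -5 implies it.
Countermodel: at the initial state arr = {[1] = -4, elsewhere -4}, b = -5, the precondition holds but the weakest precondition fails.
Answer: invalid


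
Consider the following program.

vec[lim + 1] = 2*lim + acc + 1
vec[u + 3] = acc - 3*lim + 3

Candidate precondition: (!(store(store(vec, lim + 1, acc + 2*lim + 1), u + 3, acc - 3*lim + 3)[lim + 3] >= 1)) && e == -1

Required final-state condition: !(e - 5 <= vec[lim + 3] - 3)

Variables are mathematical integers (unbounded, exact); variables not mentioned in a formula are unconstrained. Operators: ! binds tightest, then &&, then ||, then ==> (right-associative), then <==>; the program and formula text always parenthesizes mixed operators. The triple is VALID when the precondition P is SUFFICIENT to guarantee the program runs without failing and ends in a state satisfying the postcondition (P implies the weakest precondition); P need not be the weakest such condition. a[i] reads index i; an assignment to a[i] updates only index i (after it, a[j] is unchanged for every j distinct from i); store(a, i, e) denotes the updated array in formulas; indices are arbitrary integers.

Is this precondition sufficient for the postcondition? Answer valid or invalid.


Working backward. After the program, the postcondition !(e - 5 <= vec[lim + 3] - 3) must hold; in canonical form it is !(e <= vec[lim + 3] + 2).
Before vec[u + 3] := acc - 3*lim + 3: !(e <= store(vec, u + 3, acc - 3*lim + 3)[lim + 3] + 2)
Before vec[lim + 1] := 2*lim + acc + 1: !(e <= store(store(vec, lim + 1, acc + 2*lim + 1), u + 3, acc - 3*lim + 3)[lim + 3] + 2)
The weakest precondition is !(e <= store(store(vec, lim + 1, acc + 2*lim + 1), u + 3, acc - 3*lim + 3)[lim + 3] + 2).
Check whether (!(store(store(vec, lim + 1, acc + 2*lim + 1), u + 3, acc - 3*lim + 3)[lim + 3] >= 1)) && e == -1 implies it.
Countermodel: at the initial state acc = -3, e = -1, lim = 0, u = 0, vec = {[1] = 2, [3] = 2, elsewhere 2}, the precondition holds but the weakest precondition fails.
Answer: invalid


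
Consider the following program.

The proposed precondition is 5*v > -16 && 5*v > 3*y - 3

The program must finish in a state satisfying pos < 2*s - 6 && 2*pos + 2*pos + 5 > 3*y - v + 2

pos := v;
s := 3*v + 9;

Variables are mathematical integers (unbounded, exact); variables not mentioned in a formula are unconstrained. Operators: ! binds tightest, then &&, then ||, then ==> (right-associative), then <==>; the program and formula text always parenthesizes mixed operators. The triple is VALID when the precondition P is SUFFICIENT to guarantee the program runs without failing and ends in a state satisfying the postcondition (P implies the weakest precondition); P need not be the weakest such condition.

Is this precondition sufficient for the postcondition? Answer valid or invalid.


Working backward. After the program, the postcondition pos < 2*s - 6 && 2*pos + 2*pos + 5 > 3*y - v + 2 must hold; in canonical form it is pos < 2*s - 6 && 4*pos + v > 3*y - 3.
Before s := 3*v + 9: pos < 6*v + 12 && 4*pos + v > 3*y - 3
Before pos := v: 5*v > -12 && 5*v > 3*y - 3
The weakest precondition is 5*v > -12 && 5*v > 3*y - 3.
Check whether 5*v > -16 && 5*v > 3*y - 3 implies it.
Countermodel: at the initial state v = -3, y = -5, the precondition holds but the weakest precondition fails.
Answer: invalid


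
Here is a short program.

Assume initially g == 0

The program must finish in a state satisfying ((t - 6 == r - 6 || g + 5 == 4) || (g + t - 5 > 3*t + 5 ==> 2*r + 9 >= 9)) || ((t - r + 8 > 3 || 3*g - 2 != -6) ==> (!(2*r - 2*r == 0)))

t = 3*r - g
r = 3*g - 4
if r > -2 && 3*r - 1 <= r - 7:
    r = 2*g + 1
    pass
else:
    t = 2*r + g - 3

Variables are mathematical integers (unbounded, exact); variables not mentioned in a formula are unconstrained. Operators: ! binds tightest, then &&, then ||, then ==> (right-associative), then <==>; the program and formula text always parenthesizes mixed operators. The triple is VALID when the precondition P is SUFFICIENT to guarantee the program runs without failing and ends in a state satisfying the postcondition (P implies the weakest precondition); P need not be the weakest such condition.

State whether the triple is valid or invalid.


Working backward. After the program, the postcondition ((t - 6 == r - 6 || g + 5 == 4) || (g + t - 5 > 3*t + 5 ==> 2*r + 9 >= 9)) || ((t - r + 8 > 3 || 3*g - 2 != -6) ==> (!(2*r - 2*r == 0))) must hold; in canonical form it is t == r || g == -1 || (g > 2*t + 10 ==> 2*r >= 0) || (!(t > r - 5 || 3*g != -4)).
Then branch requires t == 2*g + 1 || g == -1 || (g > 2*t + 10 ==> 4*g >= -2) || (!(t > 2*g - 4 || 3*g != -4)); else branch requires g + r == 3 || g == -1 || (g + 4*r < -4 ==> 2*r >= 0) || (!(g + r > -2 || 3*g != -4)).
Before the if: ((r > -2 && 2*r <= -6) ==> (t == 2*g + 1 || g == -1 || (g > 2*t + 10 ==> 4*g >= -2) || (!(t > 2*g - 4 || 3*g != -4)))) && ((!(r > -2 && 2*r <= -6)) ==> (g + r == 3 || g == -1 || (g + 4*r < -4 ==> 2*r >= 0) || (!(g + r > -2 || 3*g != -4))))
Before r := 3*g - 4: ((3*g > 2 && 6*g <= 2) ==> (t == 2*g + 1 || g == -1 || (g > 2*t + 10 ==> 4*g >= -2) || (!(t > 2*g - 4 || 3*g != -4)))) && ((!(3*g > 2 && 6*g <= 2)) ==> (4*g == 7 || g == -1 || (13*g < 12 ==> 6*g >= 8) || (!(4*g > 2 || 3*g != -4))))
Before t := 3*r - g: ((3*g > 2 && 6*g <= 2) ==> (3*r == 3*g + 1 || g == -1 || (3*g > 6*r + 10 ==> 4*g >= -2) || (!(3*r > 3*g - 4 || 3*g != -4)))) && ((!(3*g > 2 && 6*g <= 2)) ==> (4*g == 7 || g == -1 || (13*g < 12 ==> 6*g >= 8) || (!(4*g > 2 || 3*g != -4))))
The weakest precondition is ((3*g > 2 && 6*g <= 2) ==> (3*r == 3*g + 1 || g == -1 || (3*g > 6*r + 10 ==> 4*g >= -2) || (!(3*r > 3*g - 4 || 3*g != -4)))) && ((!(3*g > 2 && 6*g <= 2)) ==> (4*g == 7 || g == -1 || (13*g < 12 ==> 6*g >= 8) || (!(4*g > 2 || 3*g != -4)))).
Check whether g == 0 implies it.
Countermodel: at the initial state g = 0, r = 0, the precondition holds but the weakest precondition fails.
Answer: invalid


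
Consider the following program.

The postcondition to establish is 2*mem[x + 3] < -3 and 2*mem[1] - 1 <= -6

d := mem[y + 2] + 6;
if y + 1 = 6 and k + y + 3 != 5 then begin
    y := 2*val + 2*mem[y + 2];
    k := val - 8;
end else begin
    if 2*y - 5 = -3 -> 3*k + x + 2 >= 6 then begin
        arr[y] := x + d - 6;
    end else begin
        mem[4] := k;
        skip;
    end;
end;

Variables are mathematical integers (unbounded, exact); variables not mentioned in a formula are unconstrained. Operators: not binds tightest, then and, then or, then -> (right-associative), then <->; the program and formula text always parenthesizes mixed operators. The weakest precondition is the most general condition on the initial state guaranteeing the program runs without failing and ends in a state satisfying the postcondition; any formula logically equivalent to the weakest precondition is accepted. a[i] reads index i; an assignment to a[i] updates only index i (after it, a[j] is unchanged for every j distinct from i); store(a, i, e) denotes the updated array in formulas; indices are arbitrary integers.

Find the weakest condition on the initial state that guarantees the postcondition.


Working backward. After the program, the postcondition 2*mem[x + 3] < -3 and 2*mem[1] - 1 <= -6 must hold; in canonical form it is 2*mem[x + 3] < -3 and 2*mem[1] <= -5.
Then branch requires 2*mem[x + 3] < -3 and 2*mem[1] <= -5; else branch requires ((2*y = 2 -> 3*k + x >= 4) -> (2*mem[x + 3] < -3 and 2*mem[1] <= -5)) and ((not (2*y = 2 -> 3*k + x >= 4)) -> (2*store(mem, 4, k)[x + 3] < -3 and 2*mem[1] <= -5)).
Before the if: ((y = 5 and k + y != 2) -> (2*mem[x + 3] < -3 and 2*mem[1] <= -5)) and ((not (y = 5 and k + y != 2)) -> (((2*y = 2 -> 3*k + x >= 4) -> (2*mem[x + 3] < -3 and 2*mem[1] <= -5)) and ((not (2*y = 2 -> 3*k + x >= 4)) -> (2*store(mem, 4, k)[x + 3] < -3 and 2*mem[1] <= -5))))
Before d := mem[y + 2] + 6: ((y = 5 and k + y != 2) -> (2*mem[x + 3] < -3 and 2*mem[1] <= -5)) and ((not (y = 5 and k + y != 2)) -> (((2*y = 2 -> 3*k + x >= 4) -> (2*mem[x + 3] < -3 and 2*mem[1] <= -5)) and ((not (2*y = 2 -> 3*k + x >= 4)) -> (2*store(mem, 4, k)[x + 3] < -3 and 2*mem[1] <= -5))))
Answer: WP = ((y = 5 and k + y != 2) -> (2*mem[x + 3] < -3 and 2*mem[1] <= -5)) and ((not (y = 5 and k + y != 2)) -> (((2*y = 2 -> 3*k + x >= 4) -> (2*mem[x + 3] < -3 and 2*mem[1] <= -5)) and ((not (2*y = 2 -> 3*k + x >= 4)) -> (2*store(mem, 4, k)[x + 3] < -3 and 2*mem[1] <= -5))))
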